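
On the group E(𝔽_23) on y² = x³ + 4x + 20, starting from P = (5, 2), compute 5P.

(3, 6)

Repeated addition: build up to 5P.
2P: tangent at (5, 2): λ = (3·5² + 4)/(2·2) ≡ 10/4. 4⁻¹ ≡ 6 (mod 23), so λ ≡ 10·6 ≡ 14.
  x = λ² - 5 - 5 = 196 - 10 ≡ 2; y = λ·(5 - 2) - 2 ≡ 17. → (2, 17)
3P: (2, 17) + (5, 2). λ = (2 - 17)/(5 - 2) ≡ 8/3 mod 23. 3⁻¹ ≡ 8 (mod 23) since 3·8 = 24 ≡ 1, so λ ≡ 18.
  x = λ² - 2 - 5 = 324 - 7 ≡ 18; y = λ·(2 - 18) - 17 ≡ 17. → (18, 17)
4P: (18, 17) + (5, 2). λ = (2 - 17)/(5 - 18) ≡ 8/10 mod 23. 10⁻¹ ≡ 7 (mod 23) since 10·7 = 70 ≡ 1, so λ ≡ 10.
  x = λ² - 18 - 5 = 100 - 23 ≡ 8; y = λ·(18 - 8) - 17 ≡ 14. → (8, 14)
5P: (8, 14) + (5, 2). λ = (2 - 14)/(5 - 8) ≡ 11/20 mod 23. 20⁻¹ ≡ 15 (mod 23), so λ ≡ 4.
  x = λ² - 8 - 5 = 16 - 13 ≡ 3; y = λ·(8 - 3) - 14 ≡ 6. → (3, 6)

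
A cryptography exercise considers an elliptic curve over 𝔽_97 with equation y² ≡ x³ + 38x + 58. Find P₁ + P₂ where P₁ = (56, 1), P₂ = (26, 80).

(27, 94)

(56, 1) + (26, 80). λ = (80 - 1)/(26 - 56) ≡ 79/67 mod 97. 67⁻¹ ≡ 42 (mod 97) since 67·42 = 2814 ≡ 1, so λ ≡ 20.
  x = λ² - 56 - 26 = 400 - 82 ≡ 27; y = λ·(56 - 27) - 1 ≡ 94. → (27, 94)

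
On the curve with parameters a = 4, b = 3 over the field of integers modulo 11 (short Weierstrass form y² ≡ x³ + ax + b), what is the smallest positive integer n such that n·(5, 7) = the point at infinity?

7

2P: tangent at (5, 7): λ = (3·5² + 4)/(2·7) ≡ 2/3. 3⁻¹ ≡ 4 (mod 11), so λ ≡ 2·4 ≡ 8.
  x = λ² - 5 - 5 = 64 - 10 ≡ 10; y = λ·(5 - 10) - 7 ≡ 8. → (10, 8)
3P: (10, 8) + (5, 7). λ = (7 - 8)/(5 - 10) ≡ 10/6 mod 11. 6⁻¹ ≡ 2 (mod 11) since 6·2 = 12 ≡ 1, so λ ≡ 9.
  x = λ² - 10 - 5 = 81 - 15 ≡ 0; y = λ·(10 - 0) - 8 ≡ 5. → (0, 5)
4P: (0, 5) + (5, 7). λ = (7 - 5)/(5 - 0) ≡ 2/5 mod 11. 5⁻¹ ≡ 9 (mod 11), so λ ≡ 7.
  x = λ² - 0 - 5 = 49 - 5 ≡ 0; y = λ·(0 - 0) - 5 ≡ 6. → (0, 6)
5P: (0, 6) + (5, 7). λ = (7 - 6)/(5 - 0) ≡ 1/5 mod 11. 5⁻¹ ≡ 9 (mod 11) since 5·9 = 45 ≡ 1, so λ ≡ 9.
  x = λ² - 0 - 5 = 81 - 5 ≡ 10; y = λ·(0 - 10) - 6 ≡ 3. → (10, 3)
6P: (10, 3) + (5, 7). λ = (7 - 3)/(5 - 10) ≡ 4/6 mod 11. 6⁻¹ ≡ 2 (mod 11), so λ ≡ 8.
  x = λ² - 10 - 5 = 64 - 15 ≡ 5; y = λ·(10 - 5) - 3 ≡ 4. → (5, 4)
7P: (5, 4) + (5, 7): same x and y₁ ≡ -y₂, so the sum is the point at infinity.
7P = the point at infinity, so the order is 7.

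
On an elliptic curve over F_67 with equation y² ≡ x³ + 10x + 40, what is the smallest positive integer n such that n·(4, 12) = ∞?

5

2P: tangent at (4, 12): λ = (3·4² + 10)/(2·12) ≡ 58/24. 24⁻¹ ≡ 14 (mod 67), so λ ≡ 58·14 ≡ 8.
  x = λ² - 4 - 4 = 64 - 8 ≡ 56; y = λ·(4 - 56) - 12 ≡ 41. → (56, 41)
3P: (56, 41) + (4, 12). λ = (12 - 41)/(4 - 56) ≡ 38/15 mod 67. 15⁻¹ ≡ 9 (mod 67), so λ ≡ 7.
  x = λ² - 56 - 4 = 49 - 60 ≡ 56; y = λ·(56 - 56) - 41 ≡ 26. → (56, 26)
4P: (56, 26) + (4, 12). λ = (12 - 26)/(4 - 56) ≡ 53/15 mod 67. 15⁻¹ ≡ 9 (mod 67), so λ ≡ 8.
  x = λ² - 56 - 4 = 64 - 60 ≡ 4; y = λ·(56 - 4) - 26 ≡ 55. → (4, 55)
5P: (4, 55) + (4, 12): same x and y₁ ≡ -y₂, so the sum is ∞.
5P = ∞, so the order is 5.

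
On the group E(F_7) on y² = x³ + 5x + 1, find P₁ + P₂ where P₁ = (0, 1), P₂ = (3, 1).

(4, 6)

(0, 1) + (3, 1). λ = (1 - 1)/(3 - 0) ≡ 0/3 mod 7. 3⁻¹ ≡ 5 (mod 7), so λ ≡ 0.
  x = λ² - 0 - 3 = 0 - 3 ≡ 4; y = λ·(0 - 4) - 1 ≡ 6. → (4, 6)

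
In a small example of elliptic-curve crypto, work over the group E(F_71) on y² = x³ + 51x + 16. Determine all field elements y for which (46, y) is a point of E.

none

x³ + 51x + 16 = 99698 ≡ 14 (mod 71).
14 is a non-residue mod 71; no y exists.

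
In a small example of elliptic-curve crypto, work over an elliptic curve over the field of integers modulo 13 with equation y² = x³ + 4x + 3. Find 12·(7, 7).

Write P = (7, 7).
Repeated addition: build up to 12P.
2P: tangent at (7, 7): λ = (3·7² + 4)/(2·7) ≡ 8/1. 1⁻¹ ≡ 1 (mod 13), so λ ≡ 8·1 ≡ 8.
  x = λ² - 7 - 7 = 64 - 14 ≡ 11; y = λ·(7 - 11) - 7 ≡ 0. → (11, 0)
3P: (11, 0) + (7, 7). λ = (7 - 0)/(7 - 11) ≡ 7/9 mod 13. 9⁻¹ ≡ 3 (mod 13) since 9·3 = 27 ≡ 1, so λ ≡ 8.
  x = λ² - 11 - 7 = 64 - 18 ≡ 7; y = λ·(11 - 7) - 0 ≡ 6. → (7, 6)
4P: (7, 6) + (7, 7): same x and y₁ ≡ -y₂, so the sum is O.
5P: O + (7, 7) = (7, 7) (identity).
6P: tangent at (7, 7): λ = (3·7² + 4)/(2·7) ≡ 8/1. 1⁻¹ ≡ 1 (mod 13), so λ ≡ 8·1 ≡ 8.
  x = λ² - 7 - 7 = 64 - 14 ≡ 11; y = λ·(7 - 11) - 7 ≡ 0. → (11, 0)
7P: (11, 0) + (7, 7). λ = (7 - 0)/(7 - 11) ≡ 7/9 mod 13. 9⁻¹ ≡ 3 (mod 13), so λ ≡ 8.
  x = λ² - 11 - 7 = 64 - 18 ≡ 7; y = λ·(11 - 7) - 0 ≡ 6. → (7, 6)
8P: (7, 6) + (7, 7): same x and y₁ ≡ -y₂, so the sum is O.
9P: O + (7, 7) = (7, 7) (identity).
10P: tangent at (7, 7): λ = (3·7² + 4)/(2·7) ≡ 8/1. 1⁻¹ ≡ 1 (mod 13) since 1·1 = 1 ≡ 1, so λ ≡ 8·1 ≡ 8.
  x = λ² - 7 - 7 = 64 - 14 ≡ 11; y = λ·(7 - 11) - 7 ≡ 0. → (11, 0)
11P: (11, 0) + (7, 7). λ = (7 - 0)/(7 - 11) ≡ 7/9 mod 13. 9⁻¹ ≡ 3 (mod 13), so λ ≡ 8.
  x = λ² - 11 - 7 = 64 - 18 ≡ 7; y = λ·(11 - 7) - 0 ≡ 6. → (7, 6)
12P: (7, 6) + (7, 7): same x and y₁ ≡ -y₂, so the sum is O.

O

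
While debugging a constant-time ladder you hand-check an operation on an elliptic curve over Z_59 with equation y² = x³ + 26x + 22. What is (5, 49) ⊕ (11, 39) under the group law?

(13, 43)

(5, 49) + (11, 39). λ = (39 - 49)/(11 - 5) ≡ 49/6 mod 59. 6⁻¹ ≡ 10 (mod 59), so λ ≡ 18.
  x = λ² - 5 - 11 = 324 - 16 ≡ 13; y = λ·(5 - 13) - 49 ≡ 43. → (13, 43)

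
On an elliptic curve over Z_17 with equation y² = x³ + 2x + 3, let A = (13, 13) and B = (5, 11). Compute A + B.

(13, 13) + (5, 11). λ = (11 - 13)/(5 - 13) ≡ 15/9 mod 17. 9⁻¹ ≡ 2 (mod 17), so λ ≡ 13.
  x = λ² - 13 - 5 = 169 - 18 ≡ 15; y = λ·(13 - 15) - 13 ≡ 12. → (15, 12)

(15, 12)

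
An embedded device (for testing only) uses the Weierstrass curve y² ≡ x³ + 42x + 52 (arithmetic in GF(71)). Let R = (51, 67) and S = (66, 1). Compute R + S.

(51, 67) + (66, 1). λ = (1 - 67)/(66 - 51) ≡ 5/15 mod 71. 15⁻¹ ≡ 19 (mod 71), so λ ≡ 24.
  x = λ² - 51 - 66 = 576 - 117 ≡ 33; y = λ·(51 - 33) - 67 ≡ 10. → (33, 10)

(33, 10)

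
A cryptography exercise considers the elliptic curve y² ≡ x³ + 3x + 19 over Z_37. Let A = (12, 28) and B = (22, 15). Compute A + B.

(12, 28) + (22, 15). λ = (15 - 28)/(22 - 12) ≡ 24/10 mod 37. 10⁻¹ ≡ 26 (mod 37) since 10·26 = 260 ≡ 1, so λ ≡ 32.
  x = λ² - 12 - 22 = 1024 - 34 ≡ 28; y = λ·(12 - 28) - 28 ≡ 15. → (28, 15)

(28, 15)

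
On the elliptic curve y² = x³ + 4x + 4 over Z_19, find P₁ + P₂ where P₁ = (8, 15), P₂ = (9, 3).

(13, 7)

(8, 15) + (9, 3). λ = (3 - 15)/(9 - 8) ≡ 7/1 mod 19. 1⁻¹ ≡ 1 (mod 19) since 1·1 = 1 ≡ 1, so λ ≡ 7.
  x = λ² - 8 - 9 = 49 - 17 ≡ 13; y = λ·(8 - 13) - 15 ≡ 7. → (13, 7)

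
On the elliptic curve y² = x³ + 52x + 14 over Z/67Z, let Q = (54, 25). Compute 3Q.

Repeated addition: build up to 3Q.
2Q: tangent at (54, 25): λ = (3·54² + 52)/(2·25) ≡ 23/50. 50⁻¹ ≡ 63 (mod 67) since 50·63 = 3150 ≡ 1, so λ ≡ 23·63 ≡ 42.
  x = λ² - 54 - 54 = 1764 - 108 ≡ 48; y = λ·(54 - 48) - 25 ≡ 26. → (48, 26)
3Q: (48, 26) + (54, 25). λ = (25 - 26)/(54 - 48) ≡ 66/6 mod 67. 6⁻¹ ≡ 56 (mod 67) since 6·56 = 336 ≡ 1, so λ ≡ 11.
  x = λ² - 48 - 54 = 121 - 102 ≡ 19; y = λ·(48 - 19) - 26 ≡ 25. → (19, 25)

(19, 25)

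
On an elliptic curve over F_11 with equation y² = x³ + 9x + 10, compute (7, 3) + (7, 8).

The two points share x = 7 and their y-coordinates satisfy 3 + 8 ≡ 0 (mod 11), so they are inverses. Their sum is O.

O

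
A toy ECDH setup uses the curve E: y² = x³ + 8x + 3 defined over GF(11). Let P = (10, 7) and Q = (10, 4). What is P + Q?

The two points share x = 10 and their y-coordinates satisfy 7 + 4 ≡ 0 (mod 11), so they are inverses. Their sum is O.

O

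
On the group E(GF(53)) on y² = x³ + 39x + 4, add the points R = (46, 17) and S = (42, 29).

(27, 32)

(46, 17) + (42, 29). λ = (29 - 17)/(42 - 46) ≡ 12/49 mod 53. 49⁻¹ ≡ 13 (mod 53), so λ ≡ 50.
  x = λ² - 46 - 42 = 2500 - 88 ≡ 27; y = λ·(46 - 27) - 17 ≡ 32. → (27, 32)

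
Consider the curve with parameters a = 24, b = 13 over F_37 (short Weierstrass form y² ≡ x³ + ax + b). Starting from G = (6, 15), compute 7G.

(29, 7)

Repeated addition: build up to 7G.
2G: tangent at (6, 15): λ = (3·6² + 24)/(2·15) ≡ 21/30. 30⁻¹ ≡ 21 (mod 37), so λ ≡ 21·21 ≡ 34.
  x = λ² - 6 - 6 = 1156 - 12 ≡ 34; y = λ·(6 - 34) - 15 ≡ 32. → (34, 32)
3G: (34, 32) + (6, 15). λ = (15 - 32)/(6 - 34) ≡ 20/9 mod 37. 9⁻¹ ≡ 33 (mod 37), so λ ≡ 31.
  x = λ² - 34 - 6 = 961 - 40 ≡ 33; y = λ·(34 - 33) - 32 ≡ 36. → (33, 36)
4G: (33, 36) + (6, 15). λ = (15 - 36)/(6 - 33) ≡ 16/10 mod 37. 10⁻¹ ≡ 26 (mod 37) since 10·26 = 260 ≡ 1, so λ ≡ 9.
  x = λ² - 33 - 6 = 81 - 39 ≡ 5; y = λ·(33 - 5) - 36 ≡ 31. → (5, 31)
5G: (5, 31) + (6, 15). λ = (15 - 31)/(6 - 5) ≡ 21/1 mod 37. 1⁻¹ ≡ 1 (mod 37), so λ ≡ 21.
  x = λ² - 5 - 6 = 441 - 11 ≡ 23; y = λ·(5 - 23) - 31 ≡ 35. → (23, 35)
6G: (23, 35) + (6, 15). λ = (15 - 35)/(6 - 23) ≡ 17/20 mod 37. 20⁻¹ ≡ 13 (mod 37), so λ ≡ 36.
  x = λ² - 23 - 6 = 1296 - 29 ≡ 9; y = λ·(23 - 9) - 35 ≡ 25. → (9, 25)
7G: (9, 25) + (6, 15). λ = (15 - 25)/(6 - 9) ≡ 27/34 mod 37. 34⁻¹ ≡ 12 (mod 37), so λ ≡ 28.
  x = λ² - 9 - 6 = 784 - 15 ≡ 29; y = λ·(9 - 29) - 25 ≡ 7. → (29, 7)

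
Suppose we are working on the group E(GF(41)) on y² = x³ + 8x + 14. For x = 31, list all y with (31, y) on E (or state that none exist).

0

x³ + 8x + 14 = 30053 ≡ 0 (mod 41).
Only y = 0 satisfies y² ≡ 0.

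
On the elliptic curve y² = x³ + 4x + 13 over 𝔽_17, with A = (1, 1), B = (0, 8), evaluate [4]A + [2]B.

(9, 8)

First 4A:
Repeated addition: build up to 4A.
2A: tangent at (1, 1): λ = (3·1² + 4)/(2·1) ≡ 7/2. 2⁻¹ ≡ 9 (mod 17) since 2·9 = 18 ≡ 1, so λ ≡ 7·9 ≡ 12.
  x = λ² - 1 - 1 = 144 - 2 ≡ 6; y = λ·(1 - 6) - 1 ≡ 7. → (6, 7)
3A: (6, 7) + (1, 1). λ = (1 - 7)/(1 - 6) ≡ 11/12 mod 17. 12⁻¹ ≡ 10 (mod 17) since 12·10 = 120 ≡ 1, so λ ≡ 8.
  x = λ² - 6 - 1 = 64 - 7 ≡ 6; y = λ·(6 - 6) - 7 ≡ 10. → (6, 10)
4A: (6, 10) + (1, 1). λ = (1 - 10)/(1 - 6) ≡ 8/12 mod 17. 12⁻¹ ≡ 10 (mod 17), so λ ≡ 12.
  x = λ² - 6 - 1 = 144 - 7 ≡ 1; y = λ·(6 - 1) - 10 ≡ 16. → (1, 16)
4A = (1, 16).
Next 2B:
Repeated addition: build up to 2B.
2B: tangent at (0, 8): λ = (3·0² + 4)/(2·8) ≡ 4/16. 16⁻¹ ≡ 16 (mod 17) since 16·16 = 256 ≡ 1, so λ ≡ 4·16 ≡ 13.
  x = λ² - 0 - 0 = 169 - 0 ≡ 16; y = λ·(0 - 16) - 8 ≡ 5. → (16, 5)
2B = (16, 5).
Finally 4A + 2B:
(1, 16) + (16, 5). λ = (5 - 16)/(16 - 1) ≡ 6/15 mod 17. 15⁻¹ ≡ 8 (mod 17) since 15·8 = 120 ≡ 1, so λ ≡ 14.
  x = λ² - 1 - 16 = 196 - 17 ≡ 9; y = λ·(1 - 9) - 16 ≡ 8. → (9, 8)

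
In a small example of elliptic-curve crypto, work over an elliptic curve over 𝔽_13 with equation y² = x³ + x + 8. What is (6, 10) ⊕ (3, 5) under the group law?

(1, 7)

(6, 10) + (3, 5). λ = (5 - 10)/(3 - 6) ≡ 8/10 mod 13. 10⁻¹ ≡ 4 (mod 13), so λ ≡ 6.
  x = λ² - 6 - 3 = 36 - 9 ≡ 1; y = λ·(6 - 1) - 10 ≡ 7. → (1, 7)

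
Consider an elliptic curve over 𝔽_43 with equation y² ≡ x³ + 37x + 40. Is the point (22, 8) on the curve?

yes

y² = 8² ≡ 21; x³ + 37x + 40 = 11502 ≡ 21 (mod 43). 21 = 21.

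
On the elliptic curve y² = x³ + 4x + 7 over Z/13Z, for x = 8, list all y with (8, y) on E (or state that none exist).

none

x³ + 4x + 7 = 551 ≡ 5 (mod 13).
5 is a non-residue mod 13; no y exists.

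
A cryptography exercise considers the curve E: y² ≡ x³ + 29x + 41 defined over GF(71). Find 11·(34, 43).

(18, 54)

Write P = (34, 43).
Repeated addition: build up to 11P.
2P: tangent at (34, 43): λ = (3·34² + 29)/(2·43) ≡ 18/15. 15⁻¹ ≡ 19 (mod 71), so λ ≡ 18·19 ≡ 58.
  x = λ² - 34 - 34 = 3364 - 68 ≡ 30; y = λ·(34 - 30) - 43 ≡ 47. → (30, 47)
3P: (30, 47) + (34, 43). λ = (43 - 47)/(34 - 30) ≡ 67/4 mod 71. 4⁻¹ ≡ 18 (mod 71), so λ ≡ 70.
  x = λ² - 30 - 34 = 4900 - 64 ≡ 8; y = λ·(30 - 8) - 47 ≡ 2. → (8, 2)
4P: (8, 2) + (34, 43). λ = (43 - 2)/(34 - 8) ≡ 41/26 mod 71. 26⁻¹ ≡ 41 (mod 71), so λ ≡ 48.
  x = λ² - 8 - 34 = 2304 - 42 ≡ 61; y = λ·(8 - 61) - 2 ≡ 10. → (61, 10)
5P: (61, 10) + (34, 43). λ = (43 - 10)/(34 - 61) ≡ 33/44 mod 71. 44⁻¹ ≡ 21 (mod 71), so λ ≡ 54.
  x = λ² - 61 - 34 = 2916 - 95 ≡ 52; y = λ·(61 - 52) - 10 ≡ 50. → (52, 50)
6P: (52, 50) + (34, 43). λ = (43 - 50)/(34 - 52) ≡ 64/53 mod 71. 53⁻¹ ≡ 67 (mod 71), so λ ≡ 28.
  x = λ² - 52 - 34 = 784 - 86 ≡ 59; y = λ·(52 - 59) - 50 ≡ 38. → (59, 38)
7P: (59, 38) + (34, 43). λ = (43 - 38)/(34 - 59) ≡ 5/46 mod 71. 46⁻¹ ≡ 17 (mod 71), so λ ≡ 14.
  x = λ² - 59 - 34 = 196 - 93 ≡ 32; y = λ·(59 - 32) - 38 ≡ 56. → (32, 56)
8P: (32, 56) + (34, 43). λ = (43 - 56)/(34 - 32) ≡ 58/2 mod 71. 2⁻¹ ≡ 36 (mod 71) since 2·36 = 72 ≡ 1, so λ ≡ 29.
  x = λ² - 32 - 34 = 841 - 66 ≡ 65; y = λ·(32 - 65) - 56 ≡ 52. → (65, 52)
9P: (65, 52) + (34, 43). λ = (43 - 52)/(34 - 65) ≡ 62/40 mod 71. 40⁻¹ ≡ 16 (mod 71), so λ ≡ 69.
  x = λ² - 65 - 34 = 4761 - 99 ≡ 47; y = λ·(65 - 47) - 52 ≡ 54. → (47, 54)
10P: (47, 54) + (34, 43). λ = (43 - 54)/(34 - 47) ≡ 60/58 mod 71. 58⁻¹ ≡ 60 (mod 71), so λ ≡ 50.
  x = λ² - 47 - 34 = 2500 - 81 ≡ 5; y = λ·(47 - 5) - 54 ≡ 58. → (5, 58)
11P: (5, 58) + (34, 43). λ = (43 - 58)/(34 - 5) ≡ 56/29 mod 71. 29⁻¹ ≡ 49 (mod 71), so λ ≡ 46.
  x = λ² - 5 - 34 = 2116 - 39 ≡ 18; y = λ·(5 - 18) - 58 ≡ 54. → (18, 54)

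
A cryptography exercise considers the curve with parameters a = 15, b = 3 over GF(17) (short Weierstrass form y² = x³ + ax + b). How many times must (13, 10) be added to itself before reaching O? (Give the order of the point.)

2P: tangent at (13, 10): λ = (3·13² + 15)/(2·10) ≡ 12/3. 3⁻¹ ≡ 6 (mod 17), so λ ≡ 12·6 ≡ 4.
  x = λ² - 13 - 13 = 16 - 26 ≡ 7; y = λ·(13 - 7) - 10 ≡ 14. → (7, 14)
3P: (7, 14) + (13, 10). λ = (10 - 14)/(13 - 7) ≡ 13/6 mod 17. 6⁻¹ ≡ 3 (mod 17), so λ ≡ 5.
  x = λ² - 7 - 13 = 25 - 20 ≡ 5; y = λ·(7 - 5) - 14 ≡ 13. → (5, 13)
4P: (5, 13) + (13, 10). λ = (10 - 13)/(13 - 5) ≡ 14/8 mod 17. 8⁻¹ ≡ 15 (mod 17) since 8·15 = 120 ≡ 1, so λ ≡ 6.
  x = λ² - 5 - 13 = 36 - 18 ≡ 1; y = λ·(5 - 1) - 13 ≡ 11. → (1, 11)
5P: (1, 11) + (13, 10). λ = (10 - 11)/(13 - 1) ≡ 16/12 mod 17. 12⁻¹ ≡ 10 (mod 17), so λ ≡ 7.
  x = λ² - 1 - 13 = 49 - 14 ≡ 1; y = λ·(1 - 1) - 11 ≡ 6. → (1, 6)
6P: (1, 6) + (13, 10). λ = (10 - 6)/(13 - 1) ≡ 4/12 mod 17. 12⁻¹ ≡ 10 (mod 17), so λ ≡ 6.
  x = λ² - 1 - 13 = 36 - 14 ≡ 5; y = λ·(1 - 5) - 6 ≡ 4. → (5, 4)
7P: (5, 4) + (13, 10). λ = (10 - 4)/(13 - 5) ≡ 6/8 mod 17. 8⁻¹ ≡ 15 (mod 17), so λ ≡ 5.
  x = λ² - 5 - 13 = 25 - 18 ≡ 7; y = λ·(5 - 7) - 4 ≡ 3. → (7, 3)
8P: (7, 3) + (13, 10). λ = (10 - 3)/(13 - 7) ≡ 7/6 mod 17. 6⁻¹ ≡ 3 (mod 17), so λ ≡ 4.
  x = λ² - 7 - 13 = 16 - 20 ≡ 13; y = λ·(7 - 13) - 3 ≡ 7. → (13, 7)
9P: (13, 7) + (13, 10): same x and y₁ ≡ -y₂, so the sum is O.
9P = O, so the order is 9.

9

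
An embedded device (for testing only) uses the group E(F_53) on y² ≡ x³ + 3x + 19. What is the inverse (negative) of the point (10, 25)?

-(10, 25) = (10, -25 mod 53) = (10, 28).

(10, 28)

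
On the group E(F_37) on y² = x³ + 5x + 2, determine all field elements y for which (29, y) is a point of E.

x³ + 5x + 2 = 24536 ≡ 5 (mod 37).
5 is a non-residue mod 37; no y exists.

none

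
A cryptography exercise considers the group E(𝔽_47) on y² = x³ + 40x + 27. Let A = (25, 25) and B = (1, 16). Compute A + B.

(16, 43)

(25, 25) + (1, 16). λ = (16 - 25)/(1 - 25) ≡ 38/23 mod 47. 23⁻¹ ≡ 45 (mod 47) since 23·45 = 1035 ≡ 1, so λ ≡ 18.
  x = λ² - 25 - 1 = 324 - 26 ≡ 16; y = λ·(25 - 16) - 25 ≡ 43. → (16, 43)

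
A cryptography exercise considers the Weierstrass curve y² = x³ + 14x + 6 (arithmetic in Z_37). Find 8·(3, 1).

(34, 14)

Write Q = (3, 1).
Double-and-add on 8 = (1000)₂. Start with Q = (3, 1) for the leading 1-bit.
double: tangent at (3, 1): λ = (3·3² + 14)/(2·1) ≡ 4/2. 2⁻¹ ≡ 19 (mod 37), so λ ≡ 4·19 ≡ 2.
  x = λ² - 3 - 3 = 4 - 6 ≡ 35; y = λ·(3 - 35) - 1 ≡ 9. → (35, 9)
double: tangent at (35, 9): λ = (3·35² + 14)/(2·9) ≡ 26/18. 18⁻¹ ≡ 35 (mod 37) since 18·35 = 630 ≡ 1, so λ ≡ 26·35 ≡ 22.
  x = λ² - 35 - 35 = 484 - 70 ≡ 7; y = λ·(35 - 7) - 9 ≡ 15. → (7, 15)
double: tangent at (7, 15): λ = (3·7² + 14)/(2·15) ≡ 13/30. 30⁻¹ ≡ 21 (mod 37), so λ ≡ 13·21 ≡ 14.
  x = λ² - 7 - 7 = 196 - 14 ≡ 34; y = λ·(7 - 34) - 15 ≡ 14. → (34, 14)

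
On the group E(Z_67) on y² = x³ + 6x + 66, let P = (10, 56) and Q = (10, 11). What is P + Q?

O

The two points share x = 10 and their y-coordinates satisfy 56 + 11 ≡ 0 (mod 67), so they are inverses. Their sum is ∞.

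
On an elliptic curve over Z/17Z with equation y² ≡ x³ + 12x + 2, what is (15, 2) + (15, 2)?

(6, 1)

tangent at (15, 2): λ = (3·15² + 12)/(2·2) ≡ 7/4. 4⁻¹ ≡ 13 (mod 17) since 4·13 = 52 ≡ 1, so λ ≡ 7·13 ≡ 6.
  x = λ² - 15 - 15 = 36 - 30 ≡ 6; y = λ·(15 - 6) - 2 ≡ 1. → (6, 1)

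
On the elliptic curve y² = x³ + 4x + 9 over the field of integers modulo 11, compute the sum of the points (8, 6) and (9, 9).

(8, 6) + (9, 9). λ = (9 - 6)/(9 - 8) ≡ 3/1 mod 11. 1⁻¹ ≡ 1 (mod 11), so λ ≡ 3.
  x = λ² - 8 - 9 = 9 - 17 ≡ 3; y = λ·(8 - 3) - 6 ≡ 9. → (3, 9)

(3, 9)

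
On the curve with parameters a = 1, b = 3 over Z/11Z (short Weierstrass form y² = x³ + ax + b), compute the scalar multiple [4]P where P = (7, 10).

(4, 4)

Repeated addition: build up to 4P.
2P: tangent at (7, 10): λ = (3·7² + 1)/(2·10) ≡ 5/9. 9⁻¹ ≡ 5 (mod 11) since 9·5 = 45 ≡ 1, so λ ≡ 5·5 ≡ 3.
  x = λ² - 7 - 7 = 9 - 14 ≡ 6; y = λ·(7 - 6) - 10 ≡ 4. → (6, 4)
3P: (6, 4) + (7, 10). λ = (10 - 4)/(7 - 6) ≡ 6/1 mod 11. 1⁻¹ ≡ 1 (mod 11), so λ ≡ 6.
  x = λ² - 6 - 7 = 36 - 13 ≡ 1; y = λ·(6 - 1) - 4 ≡ 4. → (1, 4)
4P: (1, 4) + (7, 10). λ = (10 - 4)/(7 - 1) ≡ 6/6 mod 11. 6⁻¹ ≡ 2 (mod 11), so λ ≡ 1.
  x = λ² - 1 - 7 = 1 - 8 ≡ 4; y = λ·(1 - 4) - 4 ≡ 4. → (4, 4)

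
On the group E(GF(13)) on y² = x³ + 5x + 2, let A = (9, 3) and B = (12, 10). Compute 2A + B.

O

First 2A:
Repeated addition: build up to 2A.
2A: tangent at (9, 3): λ = (3·9² + 5)/(2·3) ≡ 1/6. 6⁻¹ ≡ 11 (mod 13), so λ ≡ 1·11 ≡ 11.
  x = λ² - 9 - 9 = 121 - 18 ≡ 12; y = λ·(9 - 12) - 3 ≡ 3. → (12, 3)
2A = (12, 3).
Finally 2A + B:
(12, 3) + (12, 10): same x and y₁ ≡ -y₂, so the sum is O.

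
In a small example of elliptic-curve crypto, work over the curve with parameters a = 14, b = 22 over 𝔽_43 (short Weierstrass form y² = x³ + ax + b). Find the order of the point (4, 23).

8

2P: tangent at (4, 23): λ = (3·4² + 14)/(2·23) ≡ 19/3. 3⁻¹ ≡ 29 (mod 43), so λ ≡ 19·29 ≡ 35.
  x = λ² - 4 - 4 = 1225 - 8 ≡ 13; y = λ·(4 - 13) - 23 ≡ 6. → (13, 6)
3P: (13, 6) + (4, 23). λ = (23 - 6)/(4 - 13) ≡ 17/34 mod 43. 34⁻¹ ≡ 19 (mod 43), so λ ≡ 22.
  x = λ² - 13 - 4 = 484 - 17 ≡ 37; y = λ·(13 - 37) - 6 ≡ 25. → (37, 25)
4P: (37, 25) + (4, 23). λ = (23 - 25)/(4 - 37) ≡ 41/10 mod 43. 10⁻¹ ≡ 13 (mod 43) since 10·13 = 130 ≡ 1, so λ ≡ 17.
  x = λ² - 37 - 4 = 289 - 41 ≡ 33; y = λ·(37 - 33) - 25 ≡ 0. → (33, 0)
5P: (33, 0) + (4, 23). λ = (23 - 0)/(4 - 33) ≡ 23/14 mod 43. 14⁻¹ ≡ 40 (mod 43), so λ ≡ 17.
  x = λ² - 33 - 4 = 289 - 37 ≡ 37; y = λ·(33 - 37) - 0 ≡ 18. → (37, 18)
6P: (37, 18) + (4, 23). λ = (23 - 18)/(4 - 37) ≡ 5/10 mod 43. 10⁻¹ ≡ 13 (mod 43), so λ ≡ 22.
  x = λ² - 37 - 4 = 484 - 41 ≡ 13; y = λ·(37 - 13) - 18 ≡ 37. → (13, 37)
7P: (13, 37) + (4, 23). λ = (23 - 37)/(4 - 13) ≡ 29/34 mod 43. 34⁻¹ ≡ 19 (mod 43) since 34·19 = 646 ≡ 1, so λ ≡ 35.
  x = λ² - 13 - 4 = 1225 - 17 ≡ 4; y = λ·(13 - 4) - 37 ≡ 20. → (4, 20)
8P: (4, 20) + (4, 23): same x and y₁ ≡ -y₂, so the sum is the point at infinity.
8P = the point at infinity, so the order is 8.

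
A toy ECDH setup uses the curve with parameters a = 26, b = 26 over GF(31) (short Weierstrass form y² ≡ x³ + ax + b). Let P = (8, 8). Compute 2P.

tangent at (8, 8): λ = (3·8² + 26)/(2·8) ≡ 1/16. 16⁻¹ ≡ 2 (mod 31), so λ ≡ 1·2 ≡ 2.
  x = λ² - 8 - 8 = 4 - 16 ≡ 19; y = λ·(8 - 19) - 8 ≡ 1. → (19, 1)

(19, 1)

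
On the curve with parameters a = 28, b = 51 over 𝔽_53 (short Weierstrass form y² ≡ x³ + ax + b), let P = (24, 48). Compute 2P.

tangent at (24, 48): λ = (3·24² + 28)/(2·48) ≡ 7/43. 43⁻¹ ≡ 37 (mod 53) since 43·37 = 1591 ≡ 1, so λ ≡ 7·37 ≡ 47.
  x = λ² - 24 - 24 = 2209 - 48 ≡ 41; y = λ·(24 - 41) - 48 ≡ 1. → (41, 1)

(41, 1)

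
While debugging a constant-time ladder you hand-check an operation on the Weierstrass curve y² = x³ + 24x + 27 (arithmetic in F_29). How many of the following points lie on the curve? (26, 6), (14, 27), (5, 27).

(26, 6): 6² ≡ 7, rhs ≡ 15 → off.
(14, 27): 27² ≡ 4, rhs ≡ 4 → on.
(5, 27): 27² ≡ 4, rhs ≡ 11 → off.

1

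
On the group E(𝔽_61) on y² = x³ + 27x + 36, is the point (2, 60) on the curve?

y² = 60² ≡ 1; x³ + 27x + 36 = 98 ≡ 37 (mod 61). 1 ≠ 37.

no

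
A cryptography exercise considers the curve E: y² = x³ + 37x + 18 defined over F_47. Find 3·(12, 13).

(41, 12)

Write Q = (12, 13).
Repeated addition: build up to 3Q.
2Q: tangent at (12, 13): λ = (3·12² + 37)/(2·13) ≡ 46/26. 26⁻¹ ≡ 38 (mod 47) since 26·38 = 988 ≡ 1, so λ ≡ 46·38 ≡ 9.
  x = λ² - 12 - 12 = 81 - 24 ≡ 10; y = λ·(12 - 10) - 13 ≡ 5. → (10, 5)
3Q: (10, 5) + (12, 13). λ = (13 - 5)/(12 - 10) ≡ 8/2 mod 47. 2⁻¹ ≡ 24 (mod 47), so λ ≡ 4.
  x = λ² - 10 - 12 = 16 - 22 ≡ 41; y = λ·(10 - 41) - 5 ≡ 12. → (41, 12)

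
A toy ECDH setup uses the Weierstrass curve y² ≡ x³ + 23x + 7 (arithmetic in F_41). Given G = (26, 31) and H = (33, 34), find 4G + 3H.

(6, 19)

First 4G:
Double-and-add on 4 = (100)₂. Start with G = (26, 31) for the leading 1-bit.
double: tangent at (26, 31): λ = (3·26² + 23)/(2·31) ≡ 1/21. 21⁻¹ ≡ 2 (mod 41), so λ ≡ 1·2 ≡ 2.
  x = λ² - 26 - 26 = 4 - 52 ≡ 34; y = λ·(26 - 34) - 31 ≡ 35. → (34, 35)
double: tangent at (34, 35): λ = (3·34² + 23)/(2·35) ≡ 6/29. 29⁻¹ ≡ 17 (mod 41), so λ ≡ 6·17 ≡ 20.
  x = λ² - 34 - 34 = 400 - 68 ≡ 4; y = λ·(34 - 4) - 35 ≡ 32. → (4, 32)
4G = (4, 32).
Next 3H:
Repeated addition: build up to 3H.
2H: tangent at (33, 34): λ = (3·33² + 23)/(2·34) ≡ 10/27. 27⁻¹ ≡ 38 (mod 41), so λ ≡ 10·38 ≡ 11.
  x = λ² - 33 - 33 = 121 - 66 ≡ 14; y = λ·(33 - 14) - 34 ≡ 11. → (14, 11)
3H: (14, 11) + (33, 34). λ = (34 - 11)/(33 - 14) ≡ 23/19 mod 41. 19⁻¹ ≡ 13 (mod 41), so λ ≡ 12.
  x = λ² - 14 - 33 = 144 - 47 ≡ 15; y = λ·(14 - 15) - 11 ≡ 18. → (15, 18)
3H = (15, 18).
Finally 4G + 3H:
(4, 32) + (15, 18). λ = (18 - 32)/(15 - 4) ≡ 27/11 mod 41. 11⁻¹ ≡ 15 (mod 41), so λ ≡ 36.
  x = λ² - 4 - 15 = 1296 - 19 ≡ 6; y = λ·(4 - 6) - 32 ≡ 19. → (6, 19)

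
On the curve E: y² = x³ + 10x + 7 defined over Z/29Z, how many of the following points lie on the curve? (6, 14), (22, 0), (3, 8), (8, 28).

3

(6, 14): 14² ≡ 22, rhs ≡ 22 → on.
(22, 0): 0² ≡ 0, rhs ≡ 0 → on.
(3, 8): 8² ≡ 6, rhs ≡ 6 → on.
(8, 28): 28² ≡ 1, rhs ≡ 19 → off.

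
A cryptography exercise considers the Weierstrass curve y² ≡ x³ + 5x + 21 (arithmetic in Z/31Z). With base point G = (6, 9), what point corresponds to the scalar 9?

(21, 5)

Repeated addition: build up to 9G.
2G: tangent at (6, 9): λ = (3·6² + 5)/(2·9) ≡ 20/18. 18⁻¹ ≡ 19 (mod 31) since 18·19 = 342 ≡ 1, so λ ≡ 20·19 ≡ 8.
  x = λ² - 6 - 6 = 64 - 12 ≡ 21; y = λ·(6 - 21) - 9 ≡ 26. → (21, 26)
3G: (21, 26) + (6, 9). λ = (9 - 26)/(6 - 21) ≡ 14/16 mod 31. 16⁻¹ ≡ 2 (mod 31), so λ ≡ 28.
  x = λ² - 21 - 6 = 784 - 27 ≡ 13; y = λ·(21 - 13) - 26 ≡ 12. → (13, 12)
4G: (13, 12) + (6, 9). λ = (9 - 12)/(6 - 13) ≡ 28/24 mod 31. 24⁻¹ ≡ 22 (mod 31) since 24·22 = 528 ≡ 1, so λ ≡ 27.
  x = λ² - 13 - 6 = 729 - 19 ≡ 28; y = λ·(13 - 28) - 12 ≡ 17. → (28, 17)
5G: (28, 17) + (6, 9). λ = (9 - 17)/(6 - 28) ≡ 23/9 mod 31. 9⁻¹ ≡ 7 (mod 31), so λ ≡ 6.
  x = λ² - 28 - 6 = 36 - 34 ≡ 2; y = λ·(28 - 2) - 17 ≡ 15. → (2, 15)
6G: (2, 15) + (6, 9). λ = (9 - 15)/(6 - 2) ≡ 25/4 mod 31. 4⁻¹ ≡ 8 (mod 31), so λ ≡ 14.
  x = λ² - 2 - 6 = 196 - 8 ≡ 2; y = λ·(2 - 2) - 15 ≡ 16. → (2, 16)
7G: (2, 16) + (6, 9). λ = (9 - 16)/(6 - 2) ≡ 24/4 mod 31. 4⁻¹ ≡ 8 (mod 31), so λ ≡ 6.
  x = λ² - 2 - 6 = 36 - 8 ≡ 28; y = λ·(2 - 28) - 16 ≡ 14. → (28, 14)
8G: (28, 14) + (6, 9). λ = (9 - 14)/(6 - 28) ≡ 26/9 mod 31. 9⁻¹ ≡ 7 (mod 31), so λ ≡ 27.
  x = λ² - 28 - 6 = 729 - 34 ≡ 13; y = λ·(28 - 13) - 14 ≡ 19. → (13, 19)
9G: (13, 19) + (6, 9). λ = (9 - 19)/(6 - 13) ≡ 21/24 mod 31. 24⁻¹ ≡ 22 (mod 31), so λ ≡ 28.
  x = λ² - 13 - 6 = 784 - 19 ≡ 21; y = λ·(13 - 21) - 19 ≡ 5. → (21, 5)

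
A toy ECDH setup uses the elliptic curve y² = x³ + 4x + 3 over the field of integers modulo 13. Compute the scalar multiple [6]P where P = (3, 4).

Double-and-add on 6 = (110)₂. Start with P = (3, 4) for the leading 1-bit.
double: tangent at (3, 4): λ = (3·3² + 4)/(2·4) ≡ 5/8. 8⁻¹ ≡ 5 (mod 13), so λ ≡ 5·5 ≡ 12.
  x = λ² - 3 - 3 = 144 - 6 ≡ 8; y = λ·(3 - 8) - 4 ≡ 1. → (8, 1)
add P: (8, 1) + (3, 4). λ = (4 - 1)/(3 - 8) ≡ 3/8 mod 13. 8⁻¹ ≡ 5 (mod 13) since 8·5 = 40 ≡ 1, so λ ≡ 2.
  x = λ² - 8 - 3 = 4 - 11 ≡ 6; y = λ·(8 - 6) - 1 ≡ 3. → (6, 3)
double: tangent at (6, 3): λ = (3·6² + 4)/(2·3) ≡ 8/6. 6⁻¹ ≡ 11 (mod 13), so λ ≡ 8·11 ≡ 10.
  x = λ² - 6 - 6 = 100 - 12 ≡ 10; y = λ·(6 - 10) - 3 ≡ 9. → (10, 9)

(10, 9)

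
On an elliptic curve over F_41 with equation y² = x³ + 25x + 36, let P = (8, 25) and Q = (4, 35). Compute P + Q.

(25, 38)

(8, 25) + (4, 35). λ = (35 - 25)/(4 - 8) ≡ 10/37 mod 41. 37⁻¹ ≡ 10 (mod 41), so λ ≡ 18.
  x = λ² - 8 - 4 = 324 - 12 ≡ 25; y = λ·(8 - 25) - 25 ≡ 38. → (25, 38)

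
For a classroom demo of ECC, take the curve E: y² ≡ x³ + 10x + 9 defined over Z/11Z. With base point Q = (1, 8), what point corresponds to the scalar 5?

Double-and-add on 5 = (101)₂. Start with Q = (1, 8) for the leading 1-bit.
double: tangent at (1, 8): λ = (3·1² + 10)/(2·8) ≡ 2/5. 5⁻¹ ≡ 9 (mod 11), so λ ≡ 2·9 ≡ 7.
  x = λ² - 1 - 1 = 49 - 2 ≡ 3; y = λ·(1 - 3) - 8 ≡ 0. → (3, 0)
double: (3, 0) + (3, 0): same x and y₁ ≡ -y₂, so the sum is O.
add Q: O + (1, 8) = (1, 8) (identity).

(1, 8)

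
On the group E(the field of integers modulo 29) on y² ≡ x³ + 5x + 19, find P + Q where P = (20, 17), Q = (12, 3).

(20, 17) + (12, 3). λ = (3 - 17)/(12 - 20) ≡ 15/21 mod 29. 21⁻¹ ≡ 18 (mod 29), so λ ≡ 9.
  x = λ² - 20 - 12 = 81 - 32 ≡ 20; y = λ·(20 - 20) - 17 ≡ 12. → (20, 12)

(20, 12)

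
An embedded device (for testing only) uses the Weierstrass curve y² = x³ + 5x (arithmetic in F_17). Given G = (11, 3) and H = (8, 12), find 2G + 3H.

(8, 5)

First 2G:
Repeated addition: build up to 2G.
2G: tangent at (11, 3): λ = (3·11² + 5)/(2·3) ≡ 11/6. 6⁻¹ ≡ 3 (mod 17) since 6·3 = 18 ≡ 1, so λ ≡ 11·3 ≡ 16.
  x = λ² - 11 - 11 = 256 - 22 ≡ 13; y = λ·(11 - 13) - 3 ≡ 16. → (13, 16)
2G = (13, 16).
Next 3H:
Repeated addition: build up to 3H.
2H: tangent at (8, 12): λ = (3·8² + 5)/(2·12) ≡ 10/7. 7⁻¹ ≡ 5 (mod 17), so λ ≡ 10·5 ≡ 16.
  x = λ² - 8 - 8 = 256 - 16 ≡ 2; y = λ·(8 - 2) - 12 ≡ 16. → (2, 16)
3H: (2, 16) + (8, 12). λ = (12 - 16)/(8 - 2) ≡ 13/6 mod 17. 6⁻¹ ≡ 3 (mod 17), so λ ≡ 5.
  x = λ² - 2 - 8 = 25 - 10 ≡ 15; y = λ·(2 - 15) - 16 ≡ 4. → (15, 4)
3H = (15, 4).
Finally 2G + 3H:
(13, 16) + (15, 4). λ = (4 - 16)/(15 - 13) ≡ 5/2 mod 17. 2⁻¹ ≡ 9 (mod 17), so λ ≡ 11.
  x = λ² - 13 - 15 = 121 - 28 ≡ 8; y = λ·(13 - 8) - 16 ≡ 5. → (8, 5)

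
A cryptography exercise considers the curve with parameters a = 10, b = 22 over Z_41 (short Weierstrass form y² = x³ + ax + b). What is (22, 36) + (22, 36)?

tangent at (22, 36): λ = (3·22² + 10)/(2·36) ≡ 27/31. 31⁻¹ ≡ 4 (mod 41) since 31·4 = 124 ≡ 1, so λ ≡ 27·4 ≡ 26.
  x = λ² - 22 - 22 = 676 - 44 ≡ 17; y = λ·(22 - 17) - 36 ≡ 12. → (17, 12)

(17, 12)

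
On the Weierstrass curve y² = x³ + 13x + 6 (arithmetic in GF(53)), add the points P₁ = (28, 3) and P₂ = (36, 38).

(28, 3) + (36, 38). λ = (38 - 3)/(36 - 28) ≡ 35/8 mod 53. 8⁻¹ ≡ 20 (mod 53), so λ ≡ 11.
  x = λ² - 28 - 36 = 121 - 64 ≡ 4; y = λ·(28 - 4) - 3 ≡ 49. → (4, 49)

(4, 49)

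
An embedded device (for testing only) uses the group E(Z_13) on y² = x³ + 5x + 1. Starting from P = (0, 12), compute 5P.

(11, 10)

Repeated addition: build up to 5P.
2P: tangent at (0, 12): λ = (3·0² + 5)/(2·12) ≡ 5/11. 11⁻¹ ≡ 6 (mod 13) since 11·6 = 66 ≡ 1, so λ ≡ 5·6 ≡ 4.
  x = λ² - 0 - 0 = 16 - 0 ≡ 3; y = λ·(0 - 3) - 12 ≡ 2. → (3, 2)
3P: (3, 2) + (0, 12). λ = (12 - 2)/(0 - 3) ≡ 10/10 mod 13. 10⁻¹ ≡ 4 (mod 13) since 10·4 = 40 ≡ 1, so λ ≡ 1.
  x = λ² - 3 - 0 = 1 - 3 ≡ 11; y = λ·(3 - 11) - 2 ≡ 3. → (11, 3)
4P: (11, 3) + (0, 12). λ = (12 - 3)/(0 - 11) ≡ 9/2 mod 13. 2⁻¹ ≡ 7 (mod 13) since 2·7 = 14 ≡ 1, so λ ≡ 11.
  x = λ² - 11 - 0 = 121 - 11 ≡ 6; y = λ·(11 - 6) - 3 ≡ 0. → (6, 0)
5P: (6, 0) + (0, 12). λ = (12 - 0)/(0 - 6) ≡ 12/7 mod 13. 7⁻¹ ≡ 2 (mod 13) since 7·2 = 14 ≡ 1, so λ ≡ 11.
  x = λ² - 6 - 0 = 121 - 6 ≡ 11; y = λ·(6 - 11) - 0 ≡ 10. → (11, 10)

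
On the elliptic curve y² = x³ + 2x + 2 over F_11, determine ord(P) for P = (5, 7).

9

2P: tangent at (5, 7): λ = (3·5² + 2)/(2·7) ≡ 0/3. 3⁻¹ ≡ 4 (mod 11), so λ ≡ 0·4 ≡ 0.
  x = λ² - 5 - 5 = 0 - 10 ≡ 1; y = λ·(5 - 1) - 7 ≡ 4. → (1, 4)
3P: (1, 4) + (5, 7). λ = (7 - 4)/(5 - 1) ≡ 3/4 mod 11. 4⁻¹ ≡ 3 (mod 11), so λ ≡ 9.
  x = λ² - 1 - 5 = 81 - 6 ≡ 9; y = λ·(1 - 9) - 4 ≡ 1. → (9, 1)
4P: (9, 1) + (5, 7). λ = (7 - 1)/(5 - 9) ≡ 6/7 mod 11. 7⁻¹ ≡ 8 (mod 11) since 7·8 = 56 ≡ 1, so λ ≡ 4.
  x = λ² - 9 - 5 = 16 - 14 ≡ 2; y = λ·(9 - 2) - 1 ≡ 5. → (2, 5)
5P: (2, 5) + (5, 7). λ = (7 - 5)/(5 - 2) ≡ 2/3 mod 11. 3⁻¹ ≡ 4 (mod 11), so λ ≡ 8.
  x = λ² - 2 - 5 = 64 - 7 ≡ 2; y = λ·(2 - 2) - 5 ≡ 6. → (2, 6)
6P: (2, 6) + (5, 7). λ = (7 - 6)/(5 - 2) ≡ 1/3 mod 11. 3⁻¹ ≡ 4 (mod 11) since 3·4 = 12 ≡ 1, so λ ≡ 4.
  x = λ² - 2 - 5 = 16 - 7 ≡ 9; y = λ·(2 - 9) - 6 ≡ 10. → (9, 10)
7P: (9, 10) + (5, 7). λ = (7 - 10)/(5 - 9) ≡ 8/7 mod 11. 7⁻¹ ≡ 8 (mod 11), so λ ≡ 9.
  x = λ² - 9 - 5 = 81 - 14 ≡ 1; y = λ·(9 - 1) - 10 ≡ 7. → (1, 7)
8P: (1, 7) + (5, 7). λ = (7 - 7)/(5 - 1) ≡ 0/4 mod 11. 4⁻¹ ≡ 3 (mod 11) since 4·3 = 12 ≡ 1, so λ ≡ 0.
  x = λ² - 1 - 5 = 0 - 6 ≡ 5; y = λ·(1 - 5) - 7 ≡ 4. → (5, 4)
9P: (5, 4) + (5, 7): same x and y₁ ≡ -y₂, so the sum is O.
9P = O, so the order is 9.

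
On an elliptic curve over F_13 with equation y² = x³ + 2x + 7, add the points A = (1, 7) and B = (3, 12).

(1, 7) + (3, 12). λ = (12 - 7)/(3 - 1) ≡ 5/2 mod 13. 2⁻¹ ≡ 7 (mod 13), so λ ≡ 9.
  x = λ² - 1 - 3 = 81 - 4 ≡ 12; y = λ·(1 - 12) - 7 ≡ 11. → (12, 11)

(12, 11)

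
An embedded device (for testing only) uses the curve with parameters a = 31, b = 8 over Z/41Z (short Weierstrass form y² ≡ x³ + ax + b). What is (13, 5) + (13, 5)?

(5, 40)

tangent at (13, 5): λ = (3·13² + 31)/(2·5) ≡ 5/10. 10⁻¹ ≡ 37 (mod 41) since 10·37 = 370 ≡ 1, so λ ≡ 5·37 ≡ 21.
  x = λ² - 13 - 13 = 441 - 26 ≡ 5; y = λ·(13 - 5) - 5 ≡ 40. → (5, 40)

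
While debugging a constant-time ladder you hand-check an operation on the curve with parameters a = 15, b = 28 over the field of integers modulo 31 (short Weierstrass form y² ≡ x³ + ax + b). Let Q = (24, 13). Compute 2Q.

tangent at (24, 13): λ = (3·24² + 15)/(2·13) ≡ 7/26. 26⁻¹ ≡ 6 (mod 31) since 26·6 = 156 ≡ 1, so λ ≡ 7·6 ≡ 11.
  x = λ² - 24 - 24 = 121 - 48 ≡ 11; y = λ·(24 - 11) - 13 ≡ 6. → (11, 6)

(11, 6)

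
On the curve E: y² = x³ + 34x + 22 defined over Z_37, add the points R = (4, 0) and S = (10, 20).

(4, 0) + (10, 20). λ = (20 - 0)/(10 - 4) ≡ 20/6 mod 37. 6⁻¹ ≡ 31 (mod 37) since 6·31 = 186 ≡ 1, so λ ≡ 28.
  x = λ² - 4 - 10 = 784 - 14 ≡ 30; y = λ·(4 - 30) - 0 ≡ 12. → (30, 12)

(30, 12)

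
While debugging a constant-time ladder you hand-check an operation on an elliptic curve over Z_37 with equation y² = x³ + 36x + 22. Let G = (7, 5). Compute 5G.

Repeated addition: build up to 5G.
2G: tangent at (7, 5): λ = (3·7² + 36)/(2·5) ≡ 35/10. 10⁻¹ ≡ 26 (mod 37), so λ ≡ 35·26 ≡ 22.
  x = λ² - 7 - 7 = 484 - 14 ≡ 26; y = λ·(7 - 26) - 5 ≡ 21. → (26, 21)
3G: (26, 21) + (7, 5). λ = (5 - 21)/(7 - 26) ≡ 21/18 mod 37. 18⁻¹ ≡ 35 (mod 37) since 18·35 = 630 ≡ 1, so λ ≡ 32.
  x = λ² - 26 - 7 = 1024 - 33 ≡ 29; y = λ·(26 - 29) - 21 ≡ 31. → (29, 31)
4G: (29, 31) + (7, 5). λ = (5 - 31)/(7 - 29) ≡ 11/15 mod 37. 15⁻¹ ≡ 5 (mod 37), so λ ≡ 18.
  x = λ² - 29 - 7 = 324 - 36 ≡ 29; y = λ·(29 - 29) - 31 ≡ 6. → (29, 6)
5G: (29, 6) + (7, 5). λ = (5 - 6)/(7 - 29) ≡ 36/15 mod 37. 15⁻¹ ≡ 5 (mod 37), so λ ≡ 32.
  x = λ² - 29 - 7 = 1024 - 36 ≡ 26; y = λ·(29 - 26) - 6 ≡ 16. → (26, 16)

(26, 16)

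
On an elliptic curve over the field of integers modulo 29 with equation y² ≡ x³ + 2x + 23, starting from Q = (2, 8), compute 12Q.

(15, 21)

Repeated addition: build up to 12Q.
2Q: tangent at (2, 8): λ = (3·2² + 2)/(2·8) ≡ 14/16. 16⁻¹ ≡ 20 (mod 29), so λ ≡ 14·20 ≡ 19.
  x = λ² - 2 - 2 = 361 - 4 ≡ 9; y = λ·(2 - 9) - 8 ≡ 4. → (9, 4)
3Q: (9, 4) + (2, 8). λ = (8 - 4)/(2 - 9) ≡ 4/22 mod 29. 22⁻¹ ≡ 4 (mod 29), so λ ≡ 16.
  x = λ² - 9 - 2 = 256 - 11 ≡ 13; y = λ·(9 - 13) - 4 ≡ 19. → (13, 19)
4Q: (13, 19) + (2, 8). λ = (8 - 19)/(2 - 13) ≡ 18/18 mod 29. 18⁻¹ ≡ 21 (mod 29) since 18·21 = 378 ≡ 1, so λ ≡ 1.
  x = λ² - 13 - 2 = 1 - 15 ≡ 15; y = λ·(13 - 15) - 19 ≡ 8. → (15, 8)
5Q: (15, 8) + (2, 8). λ = (8 - 8)/(2 - 15) ≡ 0/16 mod 29. 16⁻¹ ≡ 20 (mod 29) since 16·20 = 320 ≡ 1, so λ ≡ 0.
  x = λ² - 15 - 2 = 0 - 17 ≡ 12; y = λ·(15 - 12) - 8 ≡ 21. → (12, 21)
6Q: (12, 21) + (2, 8). λ = (8 - 21)/(2 - 12) ≡ 16/19 mod 29. 19⁻¹ ≡ 26 (mod 29), so λ ≡ 10.
  x = λ² - 12 - 2 = 100 - 14 ≡ 28; y = λ·(12 - 28) - 21 ≡ 22. → (28, 22)
7Q: (28, 22) + (2, 8). λ = (8 - 22)/(2 - 28) ≡ 15/3 mod 29. 3⁻¹ ≡ 10 (mod 29), so λ ≡ 5.
  x = λ² - 28 - 2 = 25 - 30 ≡ 24; y = λ·(28 - 24) - 22 ≡ 27. → (24, 27)
8Q: (24, 27) + (2, 8). λ = (8 - 27)/(2 - 24) ≡ 10/7 mod 29. 7⁻¹ ≡ 25 (mod 29), so λ ≡ 18.
  x = λ² - 24 - 2 = 324 - 26 ≡ 8; y = λ·(24 - 8) - 27 ≡ 0. → (8, 0)
9Q: (8, 0) + (2, 8). λ = (8 - 0)/(2 - 8) ≡ 8/23 mod 29. 23⁻¹ ≡ 24 (mod 29), so λ ≡ 18.
  x = λ² - 8 - 2 = 324 - 10 ≡ 24; y = λ·(8 - 24) - 0 ≡ 2. → (24, 2)
10Q: (24, 2) + (2, 8). λ = (8 - 2)/(2 - 24) ≡ 6/7 mod 29. 7⁻¹ ≡ 25 (mod 29), so λ ≡ 5.
  x = λ² - 24 - 2 = 25 - 26 ≡ 28; y = λ·(24 - 28) - 2 ≡ 7. → (28, 7)
11Q: (28, 7) + (2, 8). λ = (8 - 7)/(2 - 28) ≡ 1/3 mod 29. 3⁻¹ ≡ 10 (mod 29) since 3·10 = 30 ≡ 1, so λ ≡ 10.
  x = λ² - 28 - 2 = 100 - 30 ≡ 12; y = λ·(28 - 12) - 7 ≡ 8. → (12, 8)
12Q: (12, 8) + (2, 8). λ = (8 - 8)/(2 - 12) ≡ 0/19 mod 29. 19⁻¹ ≡ 26 (mod 29), so λ ≡ 0.
  x = λ² - 12 - 2 = 0 - 14 ≡ 15; y = λ·(12 - 15) - 8 ≡ 21. → (15, 21)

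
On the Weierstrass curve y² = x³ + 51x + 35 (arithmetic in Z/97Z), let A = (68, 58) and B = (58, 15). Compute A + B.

(70, 11)

(68, 58) + (58, 15). λ = (15 - 58)/(58 - 68) ≡ 54/87 mod 97. 87⁻¹ ≡ 29 (mod 97) since 87·29 = 2523 ≡ 1, so λ ≡ 14.
  x = λ² - 68 - 58 = 196 - 126 ≡ 70; y = λ·(68 - 70) - 58 ≡ 11. → (70, 11)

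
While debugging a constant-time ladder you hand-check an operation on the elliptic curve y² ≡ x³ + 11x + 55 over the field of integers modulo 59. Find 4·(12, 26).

(51, 35)

Write Q = (12, 26).
Double-and-add on 4 = (100)₂. Start with Q = (12, 26) for the leading 1-bit.
double: tangent at (12, 26): λ = (3·12² + 11)/(2·26) ≡ 30/52. 52⁻¹ ≡ 42 (mod 59), so λ ≡ 30·42 ≡ 21.
  x = λ² - 12 - 12 = 441 - 24 ≡ 4; y = λ·(12 - 4) - 26 ≡ 24. → (4, 24)
double: tangent at (4, 24): λ = (3·4² + 11)/(2·24) ≡ 0/48. 48⁻¹ ≡ 16 (mod 59) since 48·16 = 768 ≡ 1, so λ ≡ 0·16 ≡ 0.
  x = λ² - 4 - 4 = 0 - 8 ≡ 51; y = λ·(4 - 51) - 24 ≡ 35. → (51, 35)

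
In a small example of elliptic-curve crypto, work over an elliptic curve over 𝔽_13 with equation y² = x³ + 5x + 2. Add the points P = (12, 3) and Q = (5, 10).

(10, 8)

(12, 3) + (5, 10). λ = (10 - 3)/(5 - 12) ≡ 7/6 mod 13. 6⁻¹ ≡ 11 (mod 13) since 6·11 = 66 ≡ 1, so λ ≡ 12.
  x = λ² - 12 - 5 = 144 - 17 ≡ 10; y = λ·(12 - 10) - 3 ≡ 8. → (10, 8)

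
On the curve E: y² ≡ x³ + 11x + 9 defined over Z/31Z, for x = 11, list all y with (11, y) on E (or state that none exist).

2, 29

x³ + 11x + 9 = 1461 ≡ 4 (mod 31).
Square roots of 4 mod 31: 2 and 29 (since 2² = 4 ≡ 4).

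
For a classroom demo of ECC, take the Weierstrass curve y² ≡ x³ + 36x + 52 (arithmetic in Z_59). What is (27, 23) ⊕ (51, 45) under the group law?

(27, 23) + (51, 45). λ = (45 - 23)/(51 - 27) ≡ 22/24 mod 59. 24⁻¹ ≡ 32 (mod 59) since 24·32 = 768 ≡ 1, so λ ≡ 55.
  x = λ² - 27 - 51 = 3025 - 78 ≡ 56; y = λ·(27 - 56) - 23 ≡ 34. → (56, 34)

(56, 34)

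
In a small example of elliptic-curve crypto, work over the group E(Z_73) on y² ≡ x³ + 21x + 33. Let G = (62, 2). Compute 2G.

tangent at (62, 2): λ = (3·62² + 21)/(2·2) ≡ 19/4. 4⁻¹ ≡ 55 (mod 73) since 4·55 = 220 ≡ 1, so λ ≡ 19·55 ≡ 23.
  x = λ² - 62 - 62 = 529 - 124 ≡ 40; y = λ·(62 - 40) - 2 ≡ 66. → (40, 66)

(40, 66)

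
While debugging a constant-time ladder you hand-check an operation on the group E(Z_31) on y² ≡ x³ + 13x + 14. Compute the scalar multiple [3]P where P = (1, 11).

(17, 23)

Repeated addition: build up to 3P.
2P: tangent at (1, 11): λ = (3·1² + 13)/(2·11) ≡ 16/22. 22⁻¹ ≡ 24 (mod 31), so λ ≡ 16·24 ≡ 12.
  x = λ² - 1 - 1 = 144 - 2 ≡ 18; y = λ·(1 - 18) - 11 ≡ 2. → (18, 2)
3P: (18, 2) + (1, 11). λ = (11 - 2)/(1 - 18) ≡ 9/14 mod 31. 14⁻¹ ≡ 20 (mod 31), so λ ≡ 25.
  x = λ² - 18 - 1 = 625 - 19 ≡ 17; y = λ·(18 - 17) - 2 ≡ 23. → (17, 23)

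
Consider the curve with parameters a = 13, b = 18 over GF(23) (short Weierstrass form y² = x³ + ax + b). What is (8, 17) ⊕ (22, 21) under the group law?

(2, 11)

(8, 17) + (22, 21). λ = (21 - 17)/(22 - 8) ≡ 4/14 mod 23. 14⁻¹ ≡ 5 (mod 23), so λ ≡ 20.
  x = λ² - 8 - 22 = 400 - 30 ≡ 2; y = λ·(8 - 2) - 17 ≡ 11. → (2, 11)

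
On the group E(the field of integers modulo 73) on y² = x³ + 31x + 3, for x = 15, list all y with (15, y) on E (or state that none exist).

x³ + 31x + 3 = 3843 ≡ 47 (mod 73).
47 is a non-residue mod 73; no y exists.

none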